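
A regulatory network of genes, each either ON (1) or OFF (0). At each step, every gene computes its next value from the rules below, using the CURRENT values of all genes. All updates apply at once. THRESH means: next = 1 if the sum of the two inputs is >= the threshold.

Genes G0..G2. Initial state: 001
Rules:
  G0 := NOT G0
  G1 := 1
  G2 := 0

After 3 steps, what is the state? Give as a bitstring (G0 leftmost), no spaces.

Step 1: G0=NOT G0=NOT 0=1 G1=1(const) G2=0(const) -> 110
Step 2: G0=NOT G0=NOT 1=0 G1=1(const) G2=0(const) -> 010
Step 3: G0=NOT G0=NOT 0=1 G1=1(const) G2=0(const) -> 110

110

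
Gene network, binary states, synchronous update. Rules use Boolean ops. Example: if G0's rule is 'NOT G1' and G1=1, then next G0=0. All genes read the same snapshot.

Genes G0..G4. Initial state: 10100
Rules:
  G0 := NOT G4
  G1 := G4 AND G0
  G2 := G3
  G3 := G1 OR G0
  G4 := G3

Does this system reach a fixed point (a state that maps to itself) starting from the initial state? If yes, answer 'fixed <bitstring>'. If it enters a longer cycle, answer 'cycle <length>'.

Step 0: 10100
Step 1: G0=NOT G4=NOT 0=1 G1=G4&G0=0&1=0 G2=G3=0 G3=G1|G0=0|1=1 G4=G3=0 -> 10010
Step 2: G0=NOT G4=NOT 0=1 G1=G4&G0=0&1=0 G2=G3=1 G3=G1|G0=0|1=1 G4=G3=1 -> 10111
Step 3: G0=NOT G4=NOT 1=0 G1=G4&G0=1&1=1 G2=G3=1 G3=G1|G0=0|1=1 G4=G3=1 -> 01111
Step 4: G0=NOT G4=NOT 1=0 G1=G4&G0=1&0=0 G2=G3=1 G3=G1|G0=1|0=1 G4=G3=1 -> 00111
Step 5: G0=NOT G4=NOT 1=0 G1=G4&G0=1&0=0 G2=G3=1 G3=G1|G0=0|0=0 G4=G3=1 -> 00101
Step 6: G0=NOT G4=NOT 1=0 G1=G4&G0=1&0=0 G2=G3=0 G3=G1|G0=0|0=0 G4=G3=0 -> 00000
Step 7: G0=NOT G4=NOT 0=1 G1=G4&G0=0&0=0 G2=G3=0 G3=G1|G0=0|0=0 G4=G3=0 -> 10000
Step 8: G0=NOT G4=NOT 0=1 G1=G4&G0=0&1=0 G2=G3=0 G3=G1|G0=0|1=1 G4=G3=0 -> 10010
Cycle of length 7 starting at step 1 -> no fixed point

Answer: cycle 7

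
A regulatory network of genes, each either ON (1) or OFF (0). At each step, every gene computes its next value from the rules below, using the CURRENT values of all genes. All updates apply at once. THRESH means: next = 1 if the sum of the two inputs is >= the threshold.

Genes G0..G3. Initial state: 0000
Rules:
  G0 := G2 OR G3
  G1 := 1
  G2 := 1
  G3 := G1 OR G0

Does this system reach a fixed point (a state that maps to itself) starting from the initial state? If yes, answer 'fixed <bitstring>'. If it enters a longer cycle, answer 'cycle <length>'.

Step 0: 0000
Step 1: G0=G2|G3=0|0=0 G1=1(const) G2=1(const) G3=G1|G0=0|0=0 -> 0110
Step 2: G0=G2|G3=1|0=1 G1=1(const) G2=1(const) G3=G1|G0=1|0=1 -> 1111
Step 3: G0=G2|G3=1|1=1 G1=1(const) G2=1(const) G3=G1|G0=1|1=1 -> 1111
Fixed point reached at step 2: 1111

Answer: fixed 1111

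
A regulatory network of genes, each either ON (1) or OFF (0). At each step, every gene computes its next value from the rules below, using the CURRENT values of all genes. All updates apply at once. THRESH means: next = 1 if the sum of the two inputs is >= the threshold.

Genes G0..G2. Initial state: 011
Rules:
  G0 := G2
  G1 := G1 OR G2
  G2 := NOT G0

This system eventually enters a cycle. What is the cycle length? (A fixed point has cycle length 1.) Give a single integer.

Answer: 4

Derivation:
Step 0: 011
Step 1: G0=G2=1 G1=G1|G2=1|1=1 G2=NOT G0=NOT 0=1 -> 111
Step 2: G0=G2=1 G1=G1|G2=1|1=1 G2=NOT G0=NOT 1=0 -> 110
Step 3: G0=G2=0 G1=G1|G2=1|0=1 G2=NOT G0=NOT 1=0 -> 010
Step 4: G0=G2=0 G1=G1|G2=1|0=1 G2=NOT G0=NOT 0=1 -> 011
State from step 4 equals state from step 0 -> cycle length 4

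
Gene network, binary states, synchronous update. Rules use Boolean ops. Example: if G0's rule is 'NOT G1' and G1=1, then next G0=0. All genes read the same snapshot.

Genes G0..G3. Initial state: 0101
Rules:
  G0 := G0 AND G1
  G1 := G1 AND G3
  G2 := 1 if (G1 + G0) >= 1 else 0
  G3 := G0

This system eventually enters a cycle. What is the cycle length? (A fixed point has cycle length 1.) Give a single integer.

Step 0: 0101
Step 1: G0=G0&G1=0&1=0 G1=G1&G3=1&1=1 G2=(1+0>=1)=1 G3=G0=0 -> 0110
Step 2: G0=G0&G1=0&1=0 G1=G1&G3=1&0=0 G2=(1+0>=1)=1 G3=G0=0 -> 0010
Step 3: G0=G0&G1=0&0=0 G1=G1&G3=0&0=0 G2=(0+0>=1)=0 G3=G0=0 -> 0000
Step 4: G0=G0&G1=0&0=0 G1=G1&G3=0&0=0 G2=(0+0>=1)=0 G3=G0=0 -> 0000
State from step 4 equals state from step 3 -> cycle length 1

Answer: 1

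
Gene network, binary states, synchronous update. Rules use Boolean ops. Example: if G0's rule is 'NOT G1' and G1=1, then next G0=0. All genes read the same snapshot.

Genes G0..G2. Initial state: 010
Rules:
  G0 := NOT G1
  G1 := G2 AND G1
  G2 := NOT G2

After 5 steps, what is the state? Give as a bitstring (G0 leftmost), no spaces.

Step 1: G0=NOT G1=NOT 1=0 G1=G2&G1=0&1=0 G2=NOT G2=NOT 0=1 -> 001
Step 2: G0=NOT G1=NOT 0=1 G1=G2&G1=1&0=0 G2=NOT G2=NOT 1=0 -> 100
Step 3: G0=NOT G1=NOT 0=1 G1=G2&G1=0&0=0 G2=NOT G2=NOT 0=1 -> 101
Step 4: G0=NOT G1=NOT 0=1 G1=G2&G1=1&0=0 G2=NOT G2=NOT 1=0 -> 100
Step 5: G0=NOT G1=NOT 0=1 G1=G2&G1=0&0=0 G2=NOT G2=NOT 0=1 -> 101

101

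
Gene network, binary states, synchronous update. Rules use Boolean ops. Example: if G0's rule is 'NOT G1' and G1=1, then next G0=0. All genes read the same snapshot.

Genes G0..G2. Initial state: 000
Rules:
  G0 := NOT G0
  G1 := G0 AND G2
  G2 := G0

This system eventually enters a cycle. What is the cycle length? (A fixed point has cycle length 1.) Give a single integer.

Step 0: 000
Step 1: G0=NOT G0=NOT 0=1 G1=G0&G2=0&0=0 G2=G0=0 -> 100
Step 2: G0=NOT G0=NOT 1=0 G1=G0&G2=1&0=0 G2=G0=1 -> 001
Step 3: G0=NOT G0=NOT 0=1 G1=G0&G2=0&1=0 G2=G0=0 -> 100
State from step 3 equals state from step 1 -> cycle length 2

Answer: 2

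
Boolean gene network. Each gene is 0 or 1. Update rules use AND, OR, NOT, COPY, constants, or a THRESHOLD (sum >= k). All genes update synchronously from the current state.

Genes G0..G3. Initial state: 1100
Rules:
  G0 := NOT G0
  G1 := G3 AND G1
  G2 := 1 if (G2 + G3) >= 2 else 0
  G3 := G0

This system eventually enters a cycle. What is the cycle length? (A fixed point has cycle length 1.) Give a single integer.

Answer: 2

Derivation:
Step 0: 1100
Step 1: G0=NOT G0=NOT 1=0 G1=G3&G1=0&1=0 G2=(0+0>=2)=0 G3=G0=1 -> 0001
Step 2: G0=NOT G0=NOT 0=1 G1=G3&G1=1&0=0 G2=(0+1>=2)=0 G3=G0=0 -> 1000
Step 3: G0=NOT G0=NOT 1=0 G1=G3&G1=0&0=0 G2=(0+0>=2)=0 G3=G0=1 -> 0001
State from step 3 equals state from step 1 -> cycle length 2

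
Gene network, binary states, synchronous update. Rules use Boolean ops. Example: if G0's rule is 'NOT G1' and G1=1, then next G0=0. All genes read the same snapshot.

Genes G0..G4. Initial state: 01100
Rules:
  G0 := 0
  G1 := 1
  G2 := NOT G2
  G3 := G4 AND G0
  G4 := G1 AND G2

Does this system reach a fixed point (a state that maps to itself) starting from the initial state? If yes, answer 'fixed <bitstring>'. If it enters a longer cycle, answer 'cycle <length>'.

Answer: cycle 2

Derivation:
Step 0: 01100
Step 1: G0=0(const) G1=1(const) G2=NOT G2=NOT 1=0 G3=G4&G0=0&0=0 G4=G1&G2=1&1=1 -> 01001
Step 2: G0=0(const) G1=1(const) G2=NOT G2=NOT 0=1 G3=G4&G0=1&0=0 G4=G1&G2=1&0=0 -> 01100
Cycle of length 2 starting at step 0 -> no fixed point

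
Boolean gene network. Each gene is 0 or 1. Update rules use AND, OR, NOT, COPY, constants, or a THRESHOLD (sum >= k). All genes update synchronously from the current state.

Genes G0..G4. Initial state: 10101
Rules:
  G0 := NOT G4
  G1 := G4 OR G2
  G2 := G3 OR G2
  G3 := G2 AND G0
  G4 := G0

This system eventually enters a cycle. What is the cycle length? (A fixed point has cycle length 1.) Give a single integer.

Answer: 4

Derivation:
Step 0: 10101
Step 1: G0=NOT G4=NOT 1=0 G1=G4|G2=1|1=1 G2=G3|G2=0|1=1 G3=G2&G0=1&1=1 G4=G0=1 -> 01111
Step 2: G0=NOT G4=NOT 1=0 G1=G4|G2=1|1=1 G2=G3|G2=1|1=1 G3=G2&G0=1&0=0 G4=G0=0 -> 01100
Step 3: G0=NOT G4=NOT 0=1 G1=G4|G2=0|1=1 G2=G3|G2=0|1=1 G3=G2&G0=1&0=0 G4=G0=0 -> 11100
Step 4: G0=NOT G4=NOT 0=1 G1=G4|G2=0|1=1 G2=G3|G2=0|1=1 G3=G2&G0=1&1=1 G4=G0=1 -> 11111
Step 5: G0=NOT G4=NOT 1=0 G1=G4|G2=1|1=1 G2=G3|G2=1|1=1 G3=G2&G0=1&1=1 G4=G0=1 -> 01111
State from step 5 equals state from step 1 -> cycle length 4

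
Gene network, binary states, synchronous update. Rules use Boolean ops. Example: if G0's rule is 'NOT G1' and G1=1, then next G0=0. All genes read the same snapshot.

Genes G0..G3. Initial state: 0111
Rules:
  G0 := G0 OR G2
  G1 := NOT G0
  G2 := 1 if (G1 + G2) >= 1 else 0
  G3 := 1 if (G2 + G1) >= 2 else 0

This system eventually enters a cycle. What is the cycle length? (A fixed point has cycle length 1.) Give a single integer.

Step 0: 0111
Step 1: G0=G0|G2=0|1=1 G1=NOT G0=NOT 0=1 G2=(1+1>=1)=1 G3=(1+1>=2)=1 -> 1111
Step 2: G0=G0|G2=1|1=1 G1=NOT G0=NOT 1=0 G2=(1+1>=1)=1 G3=(1+1>=2)=1 -> 1011
Step 3: G0=G0|G2=1|1=1 G1=NOT G0=NOT 1=0 G2=(0+1>=1)=1 G3=(1+0>=2)=0 -> 1010
Step 4: G0=G0|G2=1|1=1 G1=NOT G0=NOT 1=0 G2=(0+1>=1)=1 G3=(1+0>=2)=0 -> 1010
State from step 4 equals state from step 3 -> cycle length 1

Answer: 1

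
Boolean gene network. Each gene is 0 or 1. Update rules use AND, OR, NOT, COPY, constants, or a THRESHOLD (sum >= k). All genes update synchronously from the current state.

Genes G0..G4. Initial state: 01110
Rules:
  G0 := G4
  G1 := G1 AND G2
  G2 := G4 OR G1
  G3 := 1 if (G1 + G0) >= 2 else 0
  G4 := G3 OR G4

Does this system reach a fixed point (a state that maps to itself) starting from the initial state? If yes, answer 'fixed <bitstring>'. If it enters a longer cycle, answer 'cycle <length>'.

Step 0: 01110
Step 1: G0=G4=0 G1=G1&G2=1&1=1 G2=G4|G1=0|1=1 G3=(1+0>=2)=0 G4=G3|G4=1|0=1 -> 01101
Step 2: G0=G4=1 G1=G1&G2=1&1=1 G2=G4|G1=1|1=1 G3=(1+0>=2)=0 G4=G3|G4=0|1=1 -> 11101
Step 3: G0=G4=1 G1=G1&G2=1&1=1 G2=G4|G1=1|1=1 G3=(1+1>=2)=1 G4=G3|G4=0|1=1 -> 11111
Step 4: G0=G4=1 G1=G1&G2=1&1=1 G2=G4|G1=1|1=1 G3=(1+1>=2)=1 G4=G3|G4=1|1=1 -> 11111
Fixed point reached at step 3: 11111

Answer: fixed 11111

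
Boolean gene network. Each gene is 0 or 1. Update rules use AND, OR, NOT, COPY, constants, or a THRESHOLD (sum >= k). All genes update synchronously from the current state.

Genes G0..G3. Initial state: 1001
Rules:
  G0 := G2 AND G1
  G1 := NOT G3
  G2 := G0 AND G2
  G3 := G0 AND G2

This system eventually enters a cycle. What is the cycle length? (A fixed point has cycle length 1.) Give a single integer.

Step 0: 1001
Step 1: G0=G2&G1=0&0=0 G1=NOT G3=NOT 1=0 G2=G0&G2=1&0=0 G3=G0&G2=1&0=0 -> 0000
Step 2: G0=G2&G1=0&0=0 G1=NOT G3=NOT 0=1 G2=G0&G2=0&0=0 G3=G0&G2=0&0=0 -> 0100
Step 3: G0=G2&G1=0&1=0 G1=NOT G3=NOT 0=1 G2=G0&G2=0&0=0 G3=G0&G2=0&0=0 -> 0100
State from step 3 equals state from step 2 -> cycle length 1

Answer: 1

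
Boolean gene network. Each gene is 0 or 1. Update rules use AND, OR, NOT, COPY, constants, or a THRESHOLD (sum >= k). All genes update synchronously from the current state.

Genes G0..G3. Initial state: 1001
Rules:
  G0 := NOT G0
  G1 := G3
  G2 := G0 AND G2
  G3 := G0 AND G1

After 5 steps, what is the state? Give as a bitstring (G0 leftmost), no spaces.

Step 1: G0=NOT G0=NOT 1=0 G1=G3=1 G2=G0&G2=1&0=0 G3=G0&G1=1&0=0 -> 0100
Step 2: G0=NOT G0=NOT 0=1 G1=G3=0 G2=G0&G2=0&0=0 G3=G0&G1=0&1=0 -> 1000
Step 3: G0=NOT G0=NOT 1=0 G1=G3=0 G2=G0&G2=1&0=0 G3=G0&G1=1&0=0 -> 0000
Step 4: G0=NOT G0=NOT 0=1 G1=G3=0 G2=G0&G2=0&0=0 G3=G0&G1=0&0=0 -> 1000
Step 5: G0=NOT G0=NOT 1=0 G1=G3=0 G2=G0&G2=1&0=0 G3=G0&G1=1&0=0 -> 0000

0000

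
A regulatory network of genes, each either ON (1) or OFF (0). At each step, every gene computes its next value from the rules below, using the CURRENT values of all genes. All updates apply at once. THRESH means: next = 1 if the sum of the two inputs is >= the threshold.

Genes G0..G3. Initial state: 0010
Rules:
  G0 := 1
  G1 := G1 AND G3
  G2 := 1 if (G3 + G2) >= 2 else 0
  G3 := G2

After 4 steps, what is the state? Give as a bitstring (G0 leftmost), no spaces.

Step 1: G0=1(const) G1=G1&G3=0&0=0 G2=(0+1>=2)=0 G3=G2=1 -> 1001
Step 2: G0=1(const) G1=G1&G3=0&1=0 G2=(1+0>=2)=0 G3=G2=0 -> 1000
Step 3: G0=1(const) G1=G1&G3=0&0=0 G2=(0+0>=2)=0 G3=G2=0 -> 1000
Step 4: G0=1(const) G1=G1&G3=0&0=0 G2=(0+0>=2)=0 G3=G2=0 -> 1000

1000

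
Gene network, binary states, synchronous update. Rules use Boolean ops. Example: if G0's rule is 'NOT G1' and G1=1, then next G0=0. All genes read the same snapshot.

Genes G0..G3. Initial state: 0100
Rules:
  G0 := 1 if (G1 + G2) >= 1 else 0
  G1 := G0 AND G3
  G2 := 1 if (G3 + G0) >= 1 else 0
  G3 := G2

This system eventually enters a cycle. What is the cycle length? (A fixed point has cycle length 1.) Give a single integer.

Answer: 2

Derivation:
Step 0: 0100
Step 1: G0=(1+0>=1)=1 G1=G0&G3=0&0=0 G2=(0+0>=1)=0 G3=G2=0 -> 1000
Step 2: G0=(0+0>=1)=0 G1=G0&G3=1&0=0 G2=(0+1>=1)=1 G3=G2=0 -> 0010
Step 3: G0=(0+1>=1)=1 G1=G0&G3=0&0=0 G2=(0+0>=1)=0 G3=G2=1 -> 1001
Step 4: G0=(0+0>=1)=0 G1=G0&G3=1&1=1 G2=(1+1>=1)=1 G3=G2=0 -> 0110
Step 5: G0=(1+1>=1)=1 G1=G0&G3=0&0=0 G2=(0+0>=1)=0 G3=G2=1 -> 1001
State from step 5 equals state from step 3 -> cycle length 2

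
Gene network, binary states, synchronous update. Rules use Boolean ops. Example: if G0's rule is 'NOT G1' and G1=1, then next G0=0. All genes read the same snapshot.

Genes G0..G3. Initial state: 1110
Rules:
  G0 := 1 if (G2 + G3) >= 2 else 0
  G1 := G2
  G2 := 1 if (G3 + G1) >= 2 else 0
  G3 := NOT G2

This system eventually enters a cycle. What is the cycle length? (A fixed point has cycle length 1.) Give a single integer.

Answer: 1

Derivation:
Step 0: 1110
Step 1: G0=(1+0>=2)=0 G1=G2=1 G2=(0+1>=2)=0 G3=NOT G2=NOT 1=0 -> 0100
Step 2: G0=(0+0>=2)=0 G1=G2=0 G2=(0+1>=2)=0 G3=NOT G2=NOT 0=1 -> 0001
Step 3: G0=(0+1>=2)=0 G1=G2=0 G2=(1+0>=2)=0 G3=NOT G2=NOT 0=1 -> 0001
State from step 3 equals state from step 2 -> cycle length 1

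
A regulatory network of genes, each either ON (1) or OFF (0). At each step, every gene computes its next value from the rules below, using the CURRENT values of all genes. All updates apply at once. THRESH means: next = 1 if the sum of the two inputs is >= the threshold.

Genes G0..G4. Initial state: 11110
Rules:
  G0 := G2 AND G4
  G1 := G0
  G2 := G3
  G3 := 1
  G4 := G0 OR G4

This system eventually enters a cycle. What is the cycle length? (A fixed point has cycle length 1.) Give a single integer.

Answer: 1

Derivation:
Step 0: 11110
Step 1: G0=G2&G4=1&0=0 G1=G0=1 G2=G3=1 G3=1(const) G4=G0|G4=1|0=1 -> 01111
Step 2: G0=G2&G4=1&1=1 G1=G0=0 G2=G3=1 G3=1(const) G4=G0|G4=0|1=1 -> 10111
Step 3: G0=G2&G4=1&1=1 G1=G0=1 G2=G3=1 G3=1(const) G4=G0|G4=1|1=1 -> 11111
Step 4: G0=G2&G4=1&1=1 G1=G0=1 G2=G3=1 G3=1(const) G4=G0|G4=1|1=1 -> 11111
State from step 4 equals state from step 3 -> cycle length 1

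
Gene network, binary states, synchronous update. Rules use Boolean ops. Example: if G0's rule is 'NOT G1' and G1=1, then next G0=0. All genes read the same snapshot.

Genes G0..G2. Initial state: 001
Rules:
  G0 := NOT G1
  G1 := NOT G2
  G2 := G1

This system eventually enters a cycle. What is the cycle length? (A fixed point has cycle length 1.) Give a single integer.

Step 0: 001
Step 1: G0=NOT G1=NOT 0=1 G1=NOT G2=NOT 1=0 G2=G1=0 -> 100
Step 2: G0=NOT G1=NOT 0=1 G1=NOT G2=NOT 0=1 G2=G1=0 -> 110
Step 3: G0=NOT G1=NOT 1=0 G1=NOT G2=NOT 0=1 G2=G1=1 -> 011
Step 4: G0=NOT G1=NOT 1=0 G1=NOT G2=NOT 1=0 G2=G1=1 -> 001
State from step 4 equals state from step 0 -> cycle length 4

Answer: 4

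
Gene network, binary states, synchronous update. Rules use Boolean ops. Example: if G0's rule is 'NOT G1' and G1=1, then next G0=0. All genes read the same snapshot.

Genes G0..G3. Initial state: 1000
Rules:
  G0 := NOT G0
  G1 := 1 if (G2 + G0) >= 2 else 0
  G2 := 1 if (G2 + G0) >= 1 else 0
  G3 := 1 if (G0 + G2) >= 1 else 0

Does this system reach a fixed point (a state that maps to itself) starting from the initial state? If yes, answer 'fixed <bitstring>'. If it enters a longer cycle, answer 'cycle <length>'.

Answer: cycle 2

Derivation:
Step 0: 1000
Step 1: G0=NOT G0=NOT 1=0 G1=(0+1>=2)=0 G2=(0+1>=1)=1 G3=(1+0>=1)=1 -> 0011
Step 2: G0=NOT G0=NOT 0=1 G1=(1+0>=2)=0 G2=(1+0>=1)=1 G3=(0+1>=1)=1 -> 1011
Step 3: G0=NOT G0=NOT 1=0 G1=(1+1>=2)=1 G2=(1+1>=1)=1 G3=(1+1>=1)=1 -> 0111
Step 4: G0=NOT G0=NOT 0=1 G1=(1+0>=2)=0 G2=(1+0>=1)=1 G3=(0+1>=1)=1 -> 1011
Cycle of length 2 starting at step 2 -> no fixed point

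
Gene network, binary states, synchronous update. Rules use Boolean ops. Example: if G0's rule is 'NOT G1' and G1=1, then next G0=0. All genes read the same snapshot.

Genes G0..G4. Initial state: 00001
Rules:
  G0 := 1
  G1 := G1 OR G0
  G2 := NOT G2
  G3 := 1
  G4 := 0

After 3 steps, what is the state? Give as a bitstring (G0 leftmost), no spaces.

Step 1: G0=1(const) G1=G1|G0=0|0=0 G2=NOT G2=NOT 0=1 G3=1(const) G4=0(const) -> 10110
Step 2: G0=1(const) G1=G1|G0=0|1=1 G2=NOT G2=NOT 1=0 G3=1(const) G4=0(const) -> 11010
Step 3: G0=1(const) G1=G1|G0=1|1=1 G2=NOT G2=NOT 0=1 G3=1(const) G4=0(const) -> 11110

11110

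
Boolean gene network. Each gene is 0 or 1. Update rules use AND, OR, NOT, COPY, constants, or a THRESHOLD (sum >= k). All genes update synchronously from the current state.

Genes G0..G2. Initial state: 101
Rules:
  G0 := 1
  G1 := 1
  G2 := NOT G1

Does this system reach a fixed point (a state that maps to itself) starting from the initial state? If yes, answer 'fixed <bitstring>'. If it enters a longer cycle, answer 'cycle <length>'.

Answer: fixed 110

Derivation:
Step 0: 101
Step 1: G0=1(const) G1=1(const) G2=NOT G1=NOT 0=1 -> 111
Step 2: G0=1(const) G1=1(const) G2=NOT G1=NOT 1=0 -> 110
Step 3: G0=1(const) G1=1(const) G2=NOT G1=NOT 1=0 -> 110
Fixed point reached at step 2: 110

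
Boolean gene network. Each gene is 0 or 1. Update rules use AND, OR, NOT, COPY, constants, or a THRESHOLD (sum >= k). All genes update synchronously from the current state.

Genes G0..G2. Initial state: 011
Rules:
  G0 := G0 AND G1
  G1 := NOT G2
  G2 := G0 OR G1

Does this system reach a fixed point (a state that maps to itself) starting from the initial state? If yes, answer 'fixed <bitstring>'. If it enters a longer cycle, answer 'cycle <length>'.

Answer: cycle 4

Derivation:
Step 0: 011
Step 1: G0=G0&G1=0&1=0 G1=NOT G2=NOT 1=0 G2=G0|G1=0|1=1 -> 001
Step 2: G0=G0&G1=0&0=0 G1=NOT G2=NOT 1=0 G2=G0|G1=0|0=0 -> 000
Step 3: G0=G0&G1=0&0=0 G1=NOT G2=NOT 0=1 G2=G0|G1=0|0=0 -> 010
Step 4: G0=G0&G1=0&1=0 G1=NOT G2=NOT 0=1 G2=G0|G1=0|1=1 -> 011
Cycle of length 4 starting at step 0 -> no fixed point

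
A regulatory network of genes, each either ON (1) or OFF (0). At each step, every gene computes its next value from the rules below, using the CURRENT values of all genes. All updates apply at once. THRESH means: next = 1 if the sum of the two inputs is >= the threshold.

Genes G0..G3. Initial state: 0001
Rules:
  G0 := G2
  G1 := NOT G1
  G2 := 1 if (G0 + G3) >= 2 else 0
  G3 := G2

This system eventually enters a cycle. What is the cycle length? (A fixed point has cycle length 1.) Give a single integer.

Step 0: 0001
Step 1: G0=G2=0 G1=NOT G1=NOT 0=1 G2=(0+1>=2)=0 G3=G2=0 -> 0100
Step 2: G0=G2=0 G1=NOT G1=NOT 1=0 G2=(0+0>=2)=0 G3=G2=0 -> 0000
Step 3: G0=G2=0 G1=NOT G1=NOT 0=1 G2=(0+0>=2)=0 G3=G2=0 -> 0100
State from step 3 equals state from step 1 -> cycle length 2

Answer: 2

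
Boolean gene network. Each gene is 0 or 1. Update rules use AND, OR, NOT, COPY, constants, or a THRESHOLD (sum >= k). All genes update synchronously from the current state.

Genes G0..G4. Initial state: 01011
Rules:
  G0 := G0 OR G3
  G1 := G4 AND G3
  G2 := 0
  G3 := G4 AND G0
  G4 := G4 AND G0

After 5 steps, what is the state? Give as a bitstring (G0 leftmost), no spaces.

Step 1: G0=G0|G3=0|1=1 G1=G4&G3=1&1=1 G2=0(const) G3=G4&G0=1&0=0 G4=G4&G0=1&0=0 -> 11000
Step 2: G0=G0|G3=1|0=1 G1=G4&G3=0&0=0 G2=0(const) G3=G4&G0=0&1=0 G4=G4&G0=0&1=0 -> 10000
Step 3: G0=G0|G3=1|0=1 G1=G4&G3=0&0=0 G2=0(const) G3=G4&G0=0&1=0 G4=G4&G0=0&1=0 -> 10000
Step 4: G0=G0|G3=1|0=1 G1=G4&G3=0&0=0 G2=0(const) G3=G4&G0=0&1=0 G4=G4&G0=0&1=0 -> 10000
Step 5: G0=G0|G3=1|0=1 G1=G4&G3=0&0=0 G2=0(const) G3=G4&G0=0&1=0 G4=G4&G0=0&1=0 -> 10000

10000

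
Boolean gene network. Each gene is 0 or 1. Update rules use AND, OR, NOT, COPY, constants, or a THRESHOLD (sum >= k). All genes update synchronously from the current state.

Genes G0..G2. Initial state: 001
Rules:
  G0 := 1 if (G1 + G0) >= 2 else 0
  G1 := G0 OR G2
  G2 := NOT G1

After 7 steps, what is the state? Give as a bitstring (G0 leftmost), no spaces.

Step 1: G0=(0+0>=2)=0 G1=G0|G2=0|1=1 G2=NOT G1=NOT 0=1 -> 011
Step 2: G0=(1+0>=2)=0 G1=G0|G2=0|1=1 G2=NOT G1=NOT 1=0 -> 010
Step 3: G0=(1+0>=2)=0 G1=G0|G2=0|0=0 G2=NOT G1=NOT 1=0 -> 000
Step 4: G0=(0+0>=2)=0 G1=G0|G2=0|0=0 G2=NOT G1=NOT 0=1 -> 001
Step 5: G0=(0+0>=2)=0 G1=G0|G2=0|1=1 G2=NOT G1=NOT 0=1 -> 011
Step 6: G0=(1+0>=2)=0 G1=G0|G2=0|1=1 G2=NOT G1=NOT 1=0 -> 010
Step 7: G0=(1+0>=2)=0 G1=G0|G2=0|0=0 G2=NOT G1=NOT 1=0 -> 000

000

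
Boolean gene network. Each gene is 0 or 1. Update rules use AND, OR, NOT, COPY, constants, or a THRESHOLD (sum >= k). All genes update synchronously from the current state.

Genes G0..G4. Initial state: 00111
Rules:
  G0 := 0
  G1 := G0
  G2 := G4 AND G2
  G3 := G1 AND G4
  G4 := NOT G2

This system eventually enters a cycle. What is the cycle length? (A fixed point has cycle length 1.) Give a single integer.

Step 0: 00111
Step 1: G0=0(const) G1=G0=0 G2=G4&G2=1&1=1 G3=G1&G4=0&1=0 G4=NOT G2=NOT 1=0 -> 00100
Step 2: G0=0(const) G1=G0=0 G2=G4&G2=0&1=0 G3=G1&G4=0&0=0 G4=NOT G2=NOT 1=0 -> 00000
Step 3: G0=0(const) G1=G0=0 G2=G4&G2=0&0=0 G3=G1&G4=0&0=0 G4=NOT G2=NOT 0=1 -> 00001
Step 4: G0=0(const) G1=G0=0 G2=G4&G2=1&0=0 G3=G1&G4=0&1=0 G4=NOT G2=NOT 0=1 -> 00001
State from step 4 equals state from step 3 -> cycle length 1

Answer: 1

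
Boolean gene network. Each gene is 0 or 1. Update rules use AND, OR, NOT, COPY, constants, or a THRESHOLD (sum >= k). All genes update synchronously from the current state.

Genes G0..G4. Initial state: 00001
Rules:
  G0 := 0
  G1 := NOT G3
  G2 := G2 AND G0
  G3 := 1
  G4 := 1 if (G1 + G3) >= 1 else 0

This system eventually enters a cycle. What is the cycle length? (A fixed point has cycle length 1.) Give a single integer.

Answer: 1

Derivation:
Step 0: 00001
Step 1: G0=0(const) G1=NOT G3=NOT 0=1 G2=G2&G0=0&0=0 G3=1(const) G4=(0+0>=1)=0 -> 01010
Step 2: G0=0(const) G1=NOT G3=NOT 1=0 G2=G2&G0=0&0=0 G3=1(const) G4=(1+1>=1)=1 -> 00011
Step 3: G0=0(const) G1=NOT G3=NOT 1=0 G2=G2&G0=0&0=0 G3=1(const) G4=(0+1>=1)=1 -> 00011
State from step 3 equals state from step 2 -> cycle length 1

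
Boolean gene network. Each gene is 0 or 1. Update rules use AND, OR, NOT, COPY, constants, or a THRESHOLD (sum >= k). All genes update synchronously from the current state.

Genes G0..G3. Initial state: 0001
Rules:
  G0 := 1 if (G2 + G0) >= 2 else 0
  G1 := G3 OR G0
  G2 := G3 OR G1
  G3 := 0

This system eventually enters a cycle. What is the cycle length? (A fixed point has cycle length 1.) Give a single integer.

Step 0: 0001
Step 1: G0=(0+0>=2)=0 G1=G3|G0=1|0=1 G2=G3|G1=1|0=1 G3=0(const) -> 0110
Step 2: G0=(1+0>=2)=0 G1=G3|G0=0|0=0 G2=G3|G1=0|1=1 G3=0(const) -> 0010
Step 3: G0=(1+0>=2)=0 G1=G3|G0=0|0=0 G2=G3|G1=0|0=0 G3=0(const) -> 0000
Step 4: G0=(0+0>=2)=0 G1=G3|G0=0|0=0 G2=G3|G1=0|0=0 G3=0(const) -> 0000
State from step 4 equals state from step 3 -> cycle length 1

Answer: 1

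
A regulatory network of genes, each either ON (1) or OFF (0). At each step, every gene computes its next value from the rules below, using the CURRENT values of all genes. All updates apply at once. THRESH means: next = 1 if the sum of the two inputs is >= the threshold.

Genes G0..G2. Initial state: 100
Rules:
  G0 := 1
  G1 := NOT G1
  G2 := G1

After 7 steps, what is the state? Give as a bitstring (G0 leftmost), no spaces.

Step 1: G0=1(const) G1=NOT G1=NOT 0=1 G2=G1=0 -> 110
Step 2: G0=1(const) G1=NOT G1=NOT 1=0 G2=G1=1 -> 101
Step 3: G0=1(const) G1=NOT G1=NOT 0=1 G2=G1=0 -> 110
Step 4: G0=1(const) G1=NOT G1=NOT 1=0 G2=G1=1 -> 101
Step 5: G0=1(const) G1=NOT G1=NOT 0=1 G2=G1=0 -> 110
Step 6: G0=1(const) G1=NOT G1=NOT 1=0 G2=G1=1 -> 101
Step 7: G0=1(const) G1=NOT G1=NOT 0=1 G2=G1=0 -> 110

110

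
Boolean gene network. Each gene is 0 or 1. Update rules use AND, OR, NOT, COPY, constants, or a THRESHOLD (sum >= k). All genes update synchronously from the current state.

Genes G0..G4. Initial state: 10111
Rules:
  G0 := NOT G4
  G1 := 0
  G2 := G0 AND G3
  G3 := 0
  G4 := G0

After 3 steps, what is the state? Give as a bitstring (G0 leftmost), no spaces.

Step 1: G0=NOT G4=NOT 1=0 G1=0(const) G2=G0&G3=1&1=1 G3=0(const) G4=G0=1 -> 00101
Step 2: G0=NOT G4=NOT 1=0 G1=0(const) G2=G0&G3=0&0=0 G3=0(const) G4=G0=0 -> 00000
Step 3: G0=NOT G4=NOT 0=1 G1=0(const) G2=G0&G3=0&0=0 G3=0(const) G4=G0=0 -> 10000

10000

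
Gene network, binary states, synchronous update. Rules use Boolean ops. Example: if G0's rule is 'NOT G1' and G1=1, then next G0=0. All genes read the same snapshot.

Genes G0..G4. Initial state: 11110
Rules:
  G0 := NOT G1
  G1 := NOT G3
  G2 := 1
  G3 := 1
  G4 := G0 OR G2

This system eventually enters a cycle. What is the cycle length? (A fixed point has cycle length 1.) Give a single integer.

Answer: 1

Derivation:
Step 0: 11110
Step 1: G0=NOT G1=NOT 1=0 G1=NOT G3=NOT 1=0 G2=1(const) G3=1(const) G4=G0|G2=1|1=1 -> 00111
Step 2: G0=NOT G1=NOT 0=1 G1=NOT G3=NOT 1=0 G2=1(const) G3=1(const) G4=G0|G2=0|1=1 -> 10111
Step 3: G0=NOT G1=NOT 0=1 G1=NOT G3=NOT 1=0 G2=1(const) G3=1(const) G4=G0|G2=1|1=1 -> 10111
State from step 3 equals state from step 2 -> cycle length 1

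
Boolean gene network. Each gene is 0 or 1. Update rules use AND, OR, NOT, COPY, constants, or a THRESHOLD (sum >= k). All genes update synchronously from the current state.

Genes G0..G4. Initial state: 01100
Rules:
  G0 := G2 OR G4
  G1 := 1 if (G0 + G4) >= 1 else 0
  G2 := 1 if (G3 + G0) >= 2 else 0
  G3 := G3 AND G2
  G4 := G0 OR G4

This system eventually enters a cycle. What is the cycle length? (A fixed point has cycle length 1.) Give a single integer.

Step 0: 01100
Step 1: G0=G2|G4=1|0=1 G1=(0+0>=1)=0 G2=(0+0>=2)=0 G3=G3&G2=0&1=0 G4=G0|G4=0|0=0 -> 10000
Step 2: G0=G2|G4=0|0=0 G1=(1+0>=1)=1 G2=(0+1>=2)=0 G3=G3&G2=0&0=0 G4=G0|G4=1|0=1 -> 01001
Step 3: G0=G2|G4=0|1=1 G1=(0+1>=1)=1 G2=(0+0>=2)=0 G3=G3&G2=0&0=0 G4=G0|G4=0|1=1 -> 11001
Step 4: G0=G2|G4=0|1=1 G1=(1+1>=1)=1 G2=(0+1>=2)=0 G3=G3&G2=0&0=0 G4=G0|G4=1|1=1 -> 11001
State from step 4 equals state from step 3 -> cycle length 1

Answer: 1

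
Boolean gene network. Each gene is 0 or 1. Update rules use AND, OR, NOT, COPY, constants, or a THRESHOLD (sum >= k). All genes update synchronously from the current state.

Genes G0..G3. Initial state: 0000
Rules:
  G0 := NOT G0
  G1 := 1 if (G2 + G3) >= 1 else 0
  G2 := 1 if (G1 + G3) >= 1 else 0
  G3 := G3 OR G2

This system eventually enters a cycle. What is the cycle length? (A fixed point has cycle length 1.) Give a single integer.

Step 0: 0000
Step 1: G0=NOT G0=NOT 0=1 G1=(0+0>=1)=0 G2=(0+0>=1)=0 G3=G3|G2=0|0=0 -> 1000
Step 2: G0=NOT G0=NOT 1=0 G1=(0+0>=1)=0 G2=(0+0>=1)=0 G3=G3|G2=0|0=0 -> 0000
State from step 2 equals state from step 0 -> cycle length 2

Answer: 2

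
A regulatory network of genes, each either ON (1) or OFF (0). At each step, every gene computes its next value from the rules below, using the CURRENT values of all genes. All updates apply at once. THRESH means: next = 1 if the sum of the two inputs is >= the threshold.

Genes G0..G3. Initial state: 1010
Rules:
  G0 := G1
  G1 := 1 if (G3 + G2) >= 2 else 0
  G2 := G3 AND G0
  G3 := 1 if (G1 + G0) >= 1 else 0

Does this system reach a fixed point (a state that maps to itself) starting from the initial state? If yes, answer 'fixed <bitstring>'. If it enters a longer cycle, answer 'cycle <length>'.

Step 0: 1010
Step 1: G0=G1=0 G1=(0+1>=2)=0 G2=G3&G0=0&1=0 G3=(0+1>=1)=1 -> 0001
Step 2: G0=G1=0 G1=(1+0>=2)=0 G2=G3&G0=1&0=0 G3=(0+0>=1)=0 -> 0000
Step 3: G0=G1=0 G1=(0+0>=2)=0 G2=G3&G0=0&0=0 G3=(0+0>=1)=0 -> 0000
Fixed point reached at step 2: 0000

Answer: fixed 0000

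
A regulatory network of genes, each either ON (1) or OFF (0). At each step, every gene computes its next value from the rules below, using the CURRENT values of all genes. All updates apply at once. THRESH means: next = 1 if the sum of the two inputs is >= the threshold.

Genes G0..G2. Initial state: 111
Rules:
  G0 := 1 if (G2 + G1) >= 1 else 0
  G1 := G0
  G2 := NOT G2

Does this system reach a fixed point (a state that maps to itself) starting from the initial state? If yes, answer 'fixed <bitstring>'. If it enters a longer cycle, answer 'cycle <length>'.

Answer: cycle 2

Derivation:
Step 0: 111
Step 1: G0=(1+1>=1)=1 G1=G0=1 G2=NOT G2=NOT 1=0 -> 110
Step 2: G0=(0+1>=1)=1 G1=G0=1 G2=NOT G2=NOT 0=1 -> 111
Cycle of length 2 starting at step 0 -> no fixed point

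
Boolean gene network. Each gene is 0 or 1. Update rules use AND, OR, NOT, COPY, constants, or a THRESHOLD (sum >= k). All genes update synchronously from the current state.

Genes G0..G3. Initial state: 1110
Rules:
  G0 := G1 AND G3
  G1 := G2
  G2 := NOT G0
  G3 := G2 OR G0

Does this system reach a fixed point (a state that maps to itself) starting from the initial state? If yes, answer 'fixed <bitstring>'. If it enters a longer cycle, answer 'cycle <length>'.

Step 0: 1110
Step 1: G0=G1&G3=1&0=0 G1=G2=1 G2=NOT G0=NOT 1=0 G3=G2|G0=1|1=1 -> 0101
Step 2: G0=G1&G3=1&1=1 G1=G2=0 G2=NOT G0=NOT 0=1 G3=G2|G0=0|0=0 -> 1010
Step 3: G0=G1&G3=0&0=0 G1=G2=1 G2=NOT G0=NOT 1=0 G3=G2|G0=1|1=1 -> 0101
Cycle of length 2 starting at step 1 -> no fixed point

Answer: cycle 2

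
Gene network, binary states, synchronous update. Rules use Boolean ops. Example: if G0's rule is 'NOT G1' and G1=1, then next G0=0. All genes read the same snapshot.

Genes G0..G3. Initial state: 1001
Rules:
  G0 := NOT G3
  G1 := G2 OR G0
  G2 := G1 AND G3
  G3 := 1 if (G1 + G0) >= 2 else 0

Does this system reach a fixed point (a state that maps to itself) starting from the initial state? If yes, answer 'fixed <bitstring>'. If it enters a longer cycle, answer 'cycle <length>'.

Answer: cycle 4

Derivation:
Step 0: 1001
Step 1: G0=NOT G3=NOT 1=0 G1=G2|G0=0|1=1 G2=G1&G3=0&1=0 G3=(0+1>=2)=0 -> 0100
Step 2: G0=NOT G3=NOT 0=1 G1=G2|G0=0|0=0 G2=G1&G3=1&0=0 G3=(1+0>=2)=0 -> 1000
Step 3: G0=NOT G3=NOT 0=1 G1=G2|G0=0|1=1 G2=G1&G3=0&0=0 G3=(0+1>=2)=0 -> 1100
Step 4: G0=NOT G3=NOT 0=1 G1=G2|G0=0|1=1 G2=G1&G3=1&0=0 G3=(1+1>=2)=1 -> 1101
Step 5: G0=NOT G3=NOT 1=0 G1=G2|G0=0|1=1 G2=G1&G3=1&1=1 G3=(1+1>=2)=1 -> 0111
Step 6: G0=NOT G3=NOT 1=0 G1=G2|G0=1|0=1 G2=G1&G3=1&1=1 G3=(1+0>=2)=0 -> 0110
Step 7: G0=NOT G3=NOT 0=1 G1=G2|G0=1|0=1 G2=G1&G3=1&0=0 G3=(1+0>=2)=0 -> 1100
Cycle of length 4 starting at step 3 -> no fixed point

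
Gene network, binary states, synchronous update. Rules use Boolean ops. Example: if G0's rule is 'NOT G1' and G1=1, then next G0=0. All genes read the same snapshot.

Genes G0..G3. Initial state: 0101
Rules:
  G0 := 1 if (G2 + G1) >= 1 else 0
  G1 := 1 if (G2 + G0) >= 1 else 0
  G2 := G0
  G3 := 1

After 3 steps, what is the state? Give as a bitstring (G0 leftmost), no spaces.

Step 1: G0=(0+1>=1)=1 G1=(0+0>=1)=0 G2=G0=0 G3=1(const) -> 1001
Step 2: G0=(0+0>=1)=0 G1=(0+1>=1)=1 G2=G0=1 G3=1(const) -> 0111
Step 3: G0=(1+1>=1)=1 G1=(1+0>=1)=1 G2=G0=0 G3=1(const) -> 1101

1101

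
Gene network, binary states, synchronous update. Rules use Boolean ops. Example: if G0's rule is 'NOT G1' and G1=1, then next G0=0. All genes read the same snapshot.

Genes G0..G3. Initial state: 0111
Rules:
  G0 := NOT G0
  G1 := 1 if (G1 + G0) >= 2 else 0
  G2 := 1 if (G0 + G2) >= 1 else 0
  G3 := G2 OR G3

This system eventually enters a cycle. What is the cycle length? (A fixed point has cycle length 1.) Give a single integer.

Answer: 2

Derivation:
Step 0: 0111
Step 1: G0=NOT G0=NOT 0=1 G1=(1+0>=2)=0 G2=(0+1>=1)=1 G3=G2|G3=1|1=1 -> 1011
Step 2: G0=NOT G0=NOT 1=0 G1=(0+1>=2)=0 G2=(1+1>=1)=1 G3=G2|G3=1|1=1 -> 0011
Step 3: G0=NOT G0=NOT 0=1 G1=(0+0>=2)=0 G2=(0+1>=1)=1 G3=G2|G3=1|1=1 -> 1011
State from step 3 equals state from step 1 -> cycle length 2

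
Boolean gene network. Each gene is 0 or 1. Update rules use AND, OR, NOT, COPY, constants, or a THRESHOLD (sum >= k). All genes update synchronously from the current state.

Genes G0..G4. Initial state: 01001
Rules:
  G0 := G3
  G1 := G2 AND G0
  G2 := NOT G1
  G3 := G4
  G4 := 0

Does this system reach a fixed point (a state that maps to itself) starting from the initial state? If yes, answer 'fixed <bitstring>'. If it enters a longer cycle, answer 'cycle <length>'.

Answer: fixed 00100

Derivation:
Step 0: 01001
Step 1: G0=G3=0 G1=G2&G0=0&0=0 G2=NOT G1=NOT 1=0 G3=G4=1 G4=0(const) -> 00010
Step 2: G0=G3=1 G1=G2&G0=0&0=0 G2=NOT G1=NOT 0=1 G3=G4=0 G4=0(const) -> 10100
Step 3: G0=G3=0 G1=G2&G0=1&1=1 G2=NOT G1=NOT 0=1 G3=G4=0 G4=0(const) -> 01100
Step 4: G0=G3=0 G1=G2&G0=1&0=0 G2=NOT G1=NOT 1=0 G3=G4=0 G4=0(const) -> 00000
Step 5: G0=G3=0 G1=G2&G0=0&0=0 G2=NOT G1=NOT 0=1 G3=G4=0 G4=0(const) -> 00100
Step 6: G0=G3=0 G1=G2&G0=1&0=0 G2=NOT G1=NOT 0=1 G3=G4=0 G4=0(const) -> 00100
Fixed point reached at step 5: 00100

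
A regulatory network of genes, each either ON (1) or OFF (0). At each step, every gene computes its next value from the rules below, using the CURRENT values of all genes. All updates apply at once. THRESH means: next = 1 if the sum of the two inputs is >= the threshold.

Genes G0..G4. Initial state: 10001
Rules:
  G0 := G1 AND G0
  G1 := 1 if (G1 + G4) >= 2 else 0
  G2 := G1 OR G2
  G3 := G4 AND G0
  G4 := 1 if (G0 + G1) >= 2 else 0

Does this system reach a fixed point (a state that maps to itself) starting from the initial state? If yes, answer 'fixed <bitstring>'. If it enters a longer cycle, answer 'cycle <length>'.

Step 0: 10001
Step 1: G0=G1&G0=0&1=0 G1=(0+1>=2)=0 G2=G1|G2=0|0=0 G3=G4&G0=1&1=1 G4=(1+0>=2)=0 -> 00010
Step 2: G0=G1&G0=0&0=0 G1=(0+0>=2)=0 G2=G1|G2=0|0=0 G3=G4&G0=0&0=0 G4=(0+0>=2)=0 -> 00000
Step 3: G0=G1&G0=0&0=0 G1=(0+0>=2)=0 G2=G1|G2=0|0=0 G3=G4&G0=0&0=0 G4=(0+0>=2)=0 -> 00000
Fixed point reached at step 2: 00000

Answer: fixed 00000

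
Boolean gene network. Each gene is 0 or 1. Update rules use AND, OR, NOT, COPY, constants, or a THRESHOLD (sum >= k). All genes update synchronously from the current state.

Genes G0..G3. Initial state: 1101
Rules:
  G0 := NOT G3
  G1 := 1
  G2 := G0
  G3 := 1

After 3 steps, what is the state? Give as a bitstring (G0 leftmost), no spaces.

Step 1: G0=NOT G3=NOT 1=0 G1=1(const) G2=G0=1 G3=1(const) -> 0111
Step 2: G0=NOT G3=NOT 1=0 G1=1(const) G2=G0=0 G3=1(const) -> 0101
Step 3: G0=NOT G3=NOT 1=0 G1=1(const) G2=G0=0 G3=1(const) -> 0101

0101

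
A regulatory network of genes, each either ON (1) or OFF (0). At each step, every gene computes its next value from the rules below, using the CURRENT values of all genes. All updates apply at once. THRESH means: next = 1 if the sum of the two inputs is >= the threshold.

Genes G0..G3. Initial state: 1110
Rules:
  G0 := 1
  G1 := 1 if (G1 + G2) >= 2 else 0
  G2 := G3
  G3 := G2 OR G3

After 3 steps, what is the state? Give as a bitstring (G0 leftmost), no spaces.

Step 1: G0=1(const) G1=(1+1>=2)=1 G2=G3=0 G3=G2|G3=1|0=1 -> 1101
Step 2: G0=1(const) G1=(1+0>=2)=0 G2=G3=1 G3=G2|G3=0|1=1 -> 1011
Step 3: G0=1(const) G1=(0+1>=2)=0 G2=G3=1 G3=G2|G3=1|1=1 -> 1011

1011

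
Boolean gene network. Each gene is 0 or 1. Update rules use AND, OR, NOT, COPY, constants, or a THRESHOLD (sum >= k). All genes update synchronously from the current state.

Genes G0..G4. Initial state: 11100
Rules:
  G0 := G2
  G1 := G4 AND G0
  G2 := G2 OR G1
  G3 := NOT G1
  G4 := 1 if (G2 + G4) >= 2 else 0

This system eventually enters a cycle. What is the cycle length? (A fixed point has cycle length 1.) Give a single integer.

Step 0: 11100
Step 1: G0=G2=1 G1=G4&G0=0&1=0 G2=G2|G1=1|1=1 G3=NOT G1=NOT 1=0 G4=(1+0>=2)=0 -> 10100
Step 2: G0=G2=1 G1=G4&G0=0&1=0 G2=G2|G1=1|0=1 G3=NOT G1=NOT 0=1 G4=(1+0>=2)=0 -> 10110
Step 3: G0=G2=1 G1=G4&G0=0&1=0 G2=G2|G1=1|0=1 G3=NOT G1=NOT 0=1 G4=(1+0>=2)=0 -> 10110
State from step 3 equals state from step 2 -> cycle length 1

Answer: 1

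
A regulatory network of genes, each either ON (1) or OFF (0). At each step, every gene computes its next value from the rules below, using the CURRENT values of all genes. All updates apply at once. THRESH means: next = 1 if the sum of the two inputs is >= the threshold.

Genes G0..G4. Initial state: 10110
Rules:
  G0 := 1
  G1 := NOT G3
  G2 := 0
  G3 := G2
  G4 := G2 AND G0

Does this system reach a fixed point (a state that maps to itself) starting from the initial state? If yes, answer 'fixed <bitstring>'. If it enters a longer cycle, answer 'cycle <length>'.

Step 0: 10110
Step 1: G0=1(const) G1=NOT G3=NOT 1=0 G2=0(const) G3=G2=1 G4=G2&G0=1&1=1 -> 10011
Step 2: G0=1(const) G1=NOT G3=NOT 1=0 G2=0(const) G3=G2=0 G4=G2&G0=0&1=0 -> 10000
Step 3: G0=1(const) G1=NOT G3=NOT 0=1 G2=0(const) G3=G2=0 G4=G2&G0=0&1=0 -> 11000
Step 4: G0=1(const) G1=NOT G3=NOT 0=1 G2=0(const) G3=G2=0 G4=G2&G0=0&1=0 -> 11000
Fixed point reached at step 3: 11000

Answer: fixed 11000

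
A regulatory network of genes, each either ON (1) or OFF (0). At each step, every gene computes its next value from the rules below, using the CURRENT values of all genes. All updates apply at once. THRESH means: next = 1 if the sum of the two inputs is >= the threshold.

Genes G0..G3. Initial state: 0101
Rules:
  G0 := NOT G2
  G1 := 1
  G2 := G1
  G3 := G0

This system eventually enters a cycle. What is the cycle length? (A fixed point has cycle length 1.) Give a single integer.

Step 0: 0101
Step 1: G0=NOT G2=NOT 0=1 G1=1(const) G2=G1=1 G3=G0=0 -> 1110
Step 2: G0=NOT G2=NOT 1=0 G1=1(const) G2=G1=1 G3=G0=1 -> 0111
Step 3: G0=NOT G2=NOT 1=0 G1=1(const) G2=G1=1 G3=G0=0 -> 0110
Step 4: G0=NOT G2=NOT 1=0 G1=1(const) G2=G1=1 G3=G0=0 -> 0110
State from step 4 equals state from step 3 -> cycle length 1

Answer: 1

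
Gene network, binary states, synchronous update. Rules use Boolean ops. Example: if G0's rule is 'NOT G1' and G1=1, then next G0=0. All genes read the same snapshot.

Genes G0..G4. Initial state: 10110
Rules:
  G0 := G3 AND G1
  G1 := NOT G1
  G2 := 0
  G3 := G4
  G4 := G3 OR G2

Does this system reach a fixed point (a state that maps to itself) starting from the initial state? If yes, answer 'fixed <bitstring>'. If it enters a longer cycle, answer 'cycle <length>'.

Step 0: 10110
Step 1: G0=G3&G1=1&0=0 G1=NOT G1=NOT 0=1 G2=0(const) G3=G4=0 G4=G3|G2=1|1=1 -> 01001
Step 2: G0=G3&G1=0&1=0 G1=NOT G1=NOT 1=0 G2=0(const) G3=G4=1 G4=G3|G2=0|0=0 -> 00010
Step 3: G0=G3&G1=1&0=0 G1=NOT G1=NOT 0=1 G2=0(const) G3=G4=0 G4=G3|G2=1|0=1 -> 01001
Cycle of length 2 starting at step 1 -> no fixed point

Answer: cycle 2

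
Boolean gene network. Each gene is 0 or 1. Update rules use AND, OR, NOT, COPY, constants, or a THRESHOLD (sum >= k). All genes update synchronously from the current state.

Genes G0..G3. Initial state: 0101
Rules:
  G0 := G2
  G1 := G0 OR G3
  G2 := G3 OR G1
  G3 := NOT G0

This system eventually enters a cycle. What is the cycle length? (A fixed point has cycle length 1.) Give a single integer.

Answer: 1

Derivation:
Step 0: 0101
Step 1: G0=G2=0 G1=G0|G3=0|1=1 G2=G3|G1=1|1=1 G3=NOT G0=NOT 0=1 -> 0111
Step 2: G0=G2=1 G1=G0|G3=0|1=1 G2=G3|G1=1|1=1 G3=NOT G0=NOT 0=1 -> 1111
Step 3: G0=G2=1 G1=G0|G3=1|1=1 G2=G3|G1=1|1=1 G3=NOT G0=NOT 1=0 -> 1110
Step 4: G0=G2=1 G1=G0|G3=1|0=1 G2=G3|G1=0|1=1 G3=NOT G0=NOT 1=0 -> 1110
State from step 4 equals state from step 3 -> cycle length 1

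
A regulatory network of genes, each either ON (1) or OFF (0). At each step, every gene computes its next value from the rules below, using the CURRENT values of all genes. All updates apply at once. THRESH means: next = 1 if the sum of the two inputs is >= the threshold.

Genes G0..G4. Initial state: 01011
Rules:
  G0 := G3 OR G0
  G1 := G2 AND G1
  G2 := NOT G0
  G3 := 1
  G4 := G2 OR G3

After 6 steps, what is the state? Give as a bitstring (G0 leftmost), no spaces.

Step 1: G0=G3|G0=1|0=1 G1=G2&G1=0&1=0 G2=NOT G0=NOT 0=1 G3=1(const) G4=G2|G3=0|1=1 -> 10111
Step 2: G0=G3|G0=1|1=1 G1=G2&G1=1&0=0 G2=NOT G0=NOT 1=0 G3=1(const) G4=G2|G3=1|1=1 -> 10011
Step 3: G0=G3|G0=1|1=1 G1=G2&G1=0&0=0 G2=NOT G0=NOT 1=0 G3=1(const) G4=G2|G3=0|1=1 -> 10011
Step 4: G0=G3|G0=1|1=1 G1=G2&G1=0&0=0 G2=NOT G0=NOT 1=0 G3=1(const) G4=G2|G3=0|1=1 -> 10011
Step 5: G0=G3|G0=1|1=1 G1=G2&G1=0&0=0 G2=NOT G0=NOT 1=0 G3=1(const) G4=G2|G3=0|1=1 -> 10011
Step 6: G0=G3|G0=1|1=1 G1=G2&G1=0&0=0 G2=NOT G0=NOT 1=0 G3=1(const) G4=G2|G3=0|1=1 -> 10011

10011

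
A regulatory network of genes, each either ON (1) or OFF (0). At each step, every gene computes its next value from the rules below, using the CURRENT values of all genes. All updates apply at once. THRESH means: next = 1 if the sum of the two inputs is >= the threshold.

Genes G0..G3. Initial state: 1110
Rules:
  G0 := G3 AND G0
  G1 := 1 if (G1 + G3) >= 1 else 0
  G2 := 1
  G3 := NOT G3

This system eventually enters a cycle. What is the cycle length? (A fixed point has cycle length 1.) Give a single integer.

Answer: 2

Derivation:
Step 0: 1110
Step 1: G0=G3&G0=0&1=0 G1=(1+0>=1)=1 G2=1(const) G3=NOT G3=NOT 0=1 -> 0111
Step 2: G0=G3&G0=1&0=0 G1=(1+1>=1)=1 G2=1(const) G3=NOT G3=NOT 1=0 -> 0110
Step 3: G0=G3&G0=0&0=0 G1=(1+0>=1)=1 G2=1(const) G3=NOT G3=NOT 0=1 -> 0111
State from step 3 equals state from step 1 -> cycle length 2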